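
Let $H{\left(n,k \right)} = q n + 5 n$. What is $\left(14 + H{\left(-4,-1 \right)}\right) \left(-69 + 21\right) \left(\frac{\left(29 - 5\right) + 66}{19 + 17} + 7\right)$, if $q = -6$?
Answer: $-8208$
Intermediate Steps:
$H{\left(n,k \right)} = - n$ ($H{\left(n,k \right)} = - 6 n + 5 n = - n$)
$\left(14 + H{\left(-4,-1 \right)}\right) \left(-69 + 21\right) \left(\frac{\left(29 - 5\right) + 66}{19 + 17} + 7\right) = \left(14 - -4\right) \left(-69 + 21\right) \left(\frac{\left(29 - 5\right) + 66}{19 + 17} + 7\right) = \left(14 + 4\right) \left(-48\right) \left(\frac{24 + 66}{36} + 7\right) = 18 \left(-48\right) \left(90 \cdot \frac{1}{36} + 7\right) = - 864 \left(\frac{5}{2} + 7\right) = \left(-864\right) \frac{19}{2} = -8208$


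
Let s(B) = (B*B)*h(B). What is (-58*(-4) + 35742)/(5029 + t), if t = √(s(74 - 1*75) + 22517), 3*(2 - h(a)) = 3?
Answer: 180913246/25268323 - 323766*√278/25268323 ≈ 6.9460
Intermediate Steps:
h(a) = 1 (h(a) = 2 - ⅓*3 = 2 - 1 = 1)
s(B) = B² (s(B) = (B*B)*1 = B²*1 = B²)
t = 9*√278 (t = √((74 - 1*75)² + 22517) = √((74 - 75)² + 22517) = √((-1)² + 22517) = √(1 + 22517) = √22518 = 9*√278 ≈ 150.06)
(-58*(-4) + 35742)/(5029 + t) = (-58*(-4) + 35742)/(5029 + 9*√278) = (232 + 35742)/(5029 + 9*√278) = 35974/(5029 + 9*√278)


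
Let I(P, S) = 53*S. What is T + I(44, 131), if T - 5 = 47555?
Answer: 54503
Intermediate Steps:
T = 47560 (T = 5 + 47555 = 47560)
T + I(44, 131) = 47560 + 53*131 = 47560 + 6943 = 54503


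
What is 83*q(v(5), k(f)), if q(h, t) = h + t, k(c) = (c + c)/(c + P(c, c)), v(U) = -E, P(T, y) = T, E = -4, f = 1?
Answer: 415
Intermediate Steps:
v(U) = 4 (v(U) = -1*(-4) = 4)
k(c) = 1 (k(c) = (c + c)/(c + c) = (2*c)/((2*c)) = (2*c)*(1/(2*c)) = 1)
83*q(v(5), k(f)) = 83*(4 + 1) = 83*5 = 415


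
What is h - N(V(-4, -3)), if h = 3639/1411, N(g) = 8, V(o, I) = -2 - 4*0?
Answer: -7649/1411 ≈ -5.4210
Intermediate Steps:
V(o, I) = -2 (V(o, I) = -2 + 0 = -2)
h = 3639/1411 (h = 3639*(1/1411) = 3639/1411 ≈ 2.5790)
h - N(V(-4, -3)) = 3639/1411 - 1*8 = 3639/1411 - 8 = -7649/1411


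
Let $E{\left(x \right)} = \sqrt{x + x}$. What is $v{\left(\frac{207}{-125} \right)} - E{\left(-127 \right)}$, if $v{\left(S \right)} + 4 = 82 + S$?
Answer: $\frac{9543}{125} - i \sqrt{254} \approx 76.344 - 15.937 i$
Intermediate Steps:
$E{\left(x \right)} = \sqrt{2} \sqrt{x}$ ($E{\left(x \right)} = \sqrt{2 x} = \sqrt{2} \sqrt{x}$)
$v{\left(S \right)} = 78 + S$ ($v{\left(S \right)} = -4 + \left(82 + S\right) = 78 + S$)
$v{\left(\frac{207}{-125} \right)} - E{\left(-127 \right)} = \left(78 + \frac{207}{-125}\right) - \sqrt{2} \sqrt{-127} = \left(78 + 207 \left(- \frac{1}{125}\right)\right) - \sqrt{2} i \sqrt{127} = \left(78 - \frac{207}{125}\right) - i \sqrt{254} = \frac{9543}{125} - i \sqrt{254}$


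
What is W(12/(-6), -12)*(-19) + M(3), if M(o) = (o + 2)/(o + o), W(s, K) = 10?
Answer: -1135/6 ≈ -189.17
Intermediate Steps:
M(o) = (2 + o)/(2*o) (M(o) = (2 + o)/((2*o)) = (2 + o)*(1/(2*o)) = (2 + o)/(2*o))
W(12/(-6), -12)*(-19) + M(3) = 10*(-19) + (1/2)*(2 + 3)/3 = -190 + (1/2)*(1/3)*5 = -190 + 5/6 = -1135/6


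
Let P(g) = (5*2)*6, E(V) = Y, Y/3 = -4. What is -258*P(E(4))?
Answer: -15480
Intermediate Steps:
Y = -12 (Y = 3*(-4) = -12)
E(V) = -12
P(g) = 60 (P(g) = 10*6 = 60)
-258*P(E(4)) = -258*60 = -15480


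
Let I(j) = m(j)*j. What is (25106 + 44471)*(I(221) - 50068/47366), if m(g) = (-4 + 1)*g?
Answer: -241441182340211/23683 ≈ -1.0195e+10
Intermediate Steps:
m(g) = -3*g
I(j) = -3*j² (I(j) = (-3*j)*j = -3*j²)
(25106 + 44471)*(I(221) - 50068/47366) = (25106 + 44471)*(-3*221² - 50068/47366) = 69577*(-3*48841 - 50068*1/47366) = 69577*(-146523 - 25034/23683) = 69577*(-3470129243/23683) = -241441182340211/23683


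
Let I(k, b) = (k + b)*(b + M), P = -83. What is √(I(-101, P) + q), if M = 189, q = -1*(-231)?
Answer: I*√19273 ≈ 138.83*I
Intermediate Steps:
q = 231
I(k, b) = (189 + b)*(b + k) (I(k, b) = (k + b)*(b + 189) = (b + k)*(189 + b) = (189 + b)*(b + k))
√(I(-101, P) + q) = √(((-83)² + 189*(-83) + 189*(-101) - 83*(-101)) + 231) = √((6889 - 15687 - 19089 + 8383) + 231) = √(-19504 + 231) = √(-19273) = I*√19273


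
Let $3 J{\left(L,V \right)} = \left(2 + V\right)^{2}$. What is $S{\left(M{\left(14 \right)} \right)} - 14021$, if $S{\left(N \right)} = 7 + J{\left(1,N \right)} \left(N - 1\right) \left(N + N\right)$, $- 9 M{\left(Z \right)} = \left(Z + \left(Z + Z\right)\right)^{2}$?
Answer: $\frac{2906360422}{3} \approx 9.6879 \cdot 10^{8}$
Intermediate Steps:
$J{\left(L,V \right)} = \frac{\left(2 + V\right)^{2}}{3}$
$M{\left(Z \right)} = - Z^{2}$ ($M{\left(Z \right)} = - \frac{\left(Z + \left(Z + Z\right)\right)^{2}}{9} = - \frac{\left(Z + 2 Z\right)^{2}}{9} = - \frac{\left(3 Z\right)^{2}}{9} = - \frac{9 Z^{2}}{9} = - Z^{2}$)
$S{\left(N \right)} = 7 + \frac{2 N \left(2 + N\right)^{2} \left(-1 + N\right)}{3}$ ($S{\left(N \right)} = 7 + \frac{\left(2 + N\right)^{2}}{3} \left(N - 1\right) \left(N + N\right) = 7 + \frac{\left(2 + N\right)^{2}}{3} \left(-1 + N\right) 2 N = 7 + \frac{\left(2 + N\right)^{2}}{3} \cdot 2 N \left(-1 + N\right) = 7 + \frac{2 N \left(2 + N\right)^{2} \left(-1 + N\right)}{3}$)
$S{\left(M{\left(14 \right)} \right)} - 14021 = \left(7 + 2 \left(- 14^{2}\right)^{3} - \frac{8 \left(- 14^{2}\right)}{3} + \frac{2 \left(- 14^{2}\right)^{4}}{3}\right) - 14021 = \left(7 + 2 \left(\left(-1\right) 196\right)^{3} - \frac{8 \left(\left(-1\right) 196\right)}{3} + \frac{2 \left(\left(-1\right) 196\right)^{4}}{3}\right) - 14021 = \left(7 + 2 \left(-196\right)^{3} - - \frac{1568}{3} + \frac{2 \left(-196\right)^{4}}{3}\right) - 14021 = \left(7 + 2 \left(-7529536\right) + \frac{1568}{3} + \frac{2}{3} \cdot 1475789056\right) - 14021 = \left(7 - 15059072 + \frac{1568}{3} + \frac{2951578112}{3}\right) - 14021 = \frac{2906402485}{3} - 14021 = \frac{2906360422}{3}$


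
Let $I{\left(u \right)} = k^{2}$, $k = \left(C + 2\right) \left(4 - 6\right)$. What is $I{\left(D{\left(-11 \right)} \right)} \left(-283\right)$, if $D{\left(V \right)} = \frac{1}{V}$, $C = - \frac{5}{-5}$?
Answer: $-10188$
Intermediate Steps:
$C = 1$ ($C = \left(-5\right) \left(- \frac{1}{5}\right) = 1$)
$k = -6$ ($k = \left(1 + 2\right) \left(4 - 6\right) = 3 \left(-2\right) = -6$)
$I{\left(u \right)} = 36$ ($I{\left(u \right)} = \left(-6\right)^{2} = 36$)
$I{\left(D{\left(-11 \right)} \right)} \left(-283\right) = 36 \left(-283\right) = -10188$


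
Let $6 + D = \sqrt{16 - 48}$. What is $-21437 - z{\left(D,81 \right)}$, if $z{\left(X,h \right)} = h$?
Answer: $-21518$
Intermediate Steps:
$D = -6 + 4 i \sqrt{2}$ ($D = -6 + \sqrt{16 - 48} = -6 + \sqrt{-32} = -6 + 4 i \sqrt{2} \approx -6.0 + 5.6569 i$)
$-21437 - z{\left(D,81 \right)} = -21437 - 81 = -21518$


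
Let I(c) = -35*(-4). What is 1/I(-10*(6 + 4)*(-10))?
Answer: 1/140 ≈ 0.0071429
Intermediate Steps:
I(c) = 140
1/I(-10*(6 + 4)*(-10)) = 1/140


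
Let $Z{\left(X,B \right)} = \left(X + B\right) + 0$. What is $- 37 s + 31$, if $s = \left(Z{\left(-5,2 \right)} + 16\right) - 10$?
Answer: $-80$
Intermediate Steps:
$Z{\left(X,B \right)} = B + X$ ($Z{\left(X,B \right)} = \left(B + X\right) + 0 = B + X$)
$s = 3$ ($s = \left(\left(2 - 5\right) + 16\right) - 10 = \left(-3 + 16\right) - 10 = 13 - 10 = 3$)
$- 37 s + 31 = \left(-37\right) 3 + 31 = -111 + 31 = -80$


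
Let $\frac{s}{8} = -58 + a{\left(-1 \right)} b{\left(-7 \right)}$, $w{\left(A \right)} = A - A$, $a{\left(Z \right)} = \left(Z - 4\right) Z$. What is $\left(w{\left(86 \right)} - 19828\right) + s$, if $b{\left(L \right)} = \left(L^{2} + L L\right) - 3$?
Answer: $-16492$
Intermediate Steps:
$b{\left(L \right)} = -3 + 2 L^{2}$ ($b{\left(L \right)} = \left(L^{2} + L^{2}\right) - 3 = 2 L^{2} - 3 = -3 + 2 L^{2}$)
$a{\left(Z \right)} = Z \left(-4 + Z\right)$ ($a{\left(Z \right)} = \left(-4 + Z\right) Z = Z \left(-4 + Z\right)$)
$w{\left(A \right)} = 0$
$s = 3336$ ($s = 8 \left(-58 + - (-4 - 1) \left(-3 + 2 \left(-7\right)^{2}\right)\right) = 8 \left(-58 + \left(-1\right) \left(-5\right) \left(-3 + 2 \cdot 49\right)\right) = 8 \left(-58 + 5 \left(-3 + 98\right)\right) = 8 \left(-58 + 5 \cdot 95\right) = 8 \left(-58 + 475\right) = 8 \cdot 417 = 3336$)
$\left(w{\left(86 \right)} - 19828\right) + s = \left(0 - 19828\right) + 3336 = -19828 + 3336 = -16492$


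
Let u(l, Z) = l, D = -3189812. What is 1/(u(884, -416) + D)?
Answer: -1/3188928 ≈ -3.1359e-7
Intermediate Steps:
1/(u(884, -416) + D) = 1/(884 - 3189812) = 1/(-3188928) = -1/3188928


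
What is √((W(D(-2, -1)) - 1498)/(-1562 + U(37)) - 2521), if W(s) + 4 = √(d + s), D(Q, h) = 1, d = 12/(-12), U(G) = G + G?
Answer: I*√348726378/372 ≈ 50.2*I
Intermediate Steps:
U(G) = 2*G
d = -1 (d = 12*(-1/12) = -1)
W(s) = -4 + √(-1 + s)
√((W(D(-2, -1)) - 1498)/(-1562 + U(37)) - 2521) = √(((-4 + √(-1 + 1)) - 1498)/(-1562 + 2*37) - 2521) = √(((-4 + √0) - 1498)/(-1562 + 74) - 2521) = √(((-4 + 0) - 1498)/(-1488) - 2521) = √((-4 - 1498)*(-1/1488) - 2521) = √(-1502*(-1/1488) - 2521) = √(751/744 - 2521) = √(-1874873/744) = I*√348726378/372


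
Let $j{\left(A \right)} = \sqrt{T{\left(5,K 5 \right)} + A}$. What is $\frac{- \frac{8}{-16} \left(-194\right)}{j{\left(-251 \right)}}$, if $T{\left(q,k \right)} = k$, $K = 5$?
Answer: $\frac{97 i \sqrt{226}}{226} \approx 6.4523 i$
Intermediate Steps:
$j{\left(A \right)} = \sqrt{25 + A}$ ($j{\left(A \right)} = \sqrt{5 \cdot 5 + A} = \sqrt{25 + A}$)
$\frac{- \frac{8}{-16} \left(-194\right)}{j{\left(-251 \right)}} = \frac{- \frac{8}{-16} \left(-194\right)}{\sqrt{25 - 251}} = \frac{\left(-8\right) \left(- \frac{1}{16}\right) \left(-194\right)}{\sqrt{-226}} = \frac{\frac{1}{2} \left(-194\right)}{i \sqrt{226}} = - 97 \left(- \frac{i \sqrt{226}}{226}\right) = \frac{97 i \sqrt{226}}{226}$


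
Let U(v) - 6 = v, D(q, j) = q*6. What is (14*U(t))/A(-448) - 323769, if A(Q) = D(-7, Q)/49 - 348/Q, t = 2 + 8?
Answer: -2939009/9 ≈ -3.2656e+5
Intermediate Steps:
t = 10
D(q, j) = 6*q
U(v) = 6 + v
A(Q) = -6/7 - 348/Q (A(Q) = (6*(-7))/49 - 348/Q = -42*1/49 - 348/Q = -6/7 - 348/Q)
(14*U(t))/A(-448) - 323769 = (14*(6 + 10))/(-6/7 - 348/(-448)) - 323769 = (14*16)/(-6/7 - 348*(-1/448)) - 323769 = 224/(-6/7 + 87/112) - 323769 = 224/(-9/112) - 323769 = 224*(-112/9) - 323769 = -25088/9 - 323769 = -2939009/9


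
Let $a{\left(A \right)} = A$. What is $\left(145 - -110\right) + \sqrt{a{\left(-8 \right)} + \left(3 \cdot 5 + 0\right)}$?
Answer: $255 + \sqrt{7} \approx 257.65$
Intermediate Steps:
$\left(145 - -110\right) + \sqrt{a{\left(-8 \right)} + \left(3 \cdot 5 + 0\right)} = \left(145 - -110\right) + \sqrt{-8 + \left(3 \cdot 5 + 0\right)} = \left(145 + 110\right) + \sqrt{-8 + \left(15 + 0\right)} = 255 + \sqrt{-8 + 15} = 255 + \sqrt{7}$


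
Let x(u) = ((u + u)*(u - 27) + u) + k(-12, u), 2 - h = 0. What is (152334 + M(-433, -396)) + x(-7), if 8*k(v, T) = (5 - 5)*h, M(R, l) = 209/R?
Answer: 66163490/433 ≈ 1.5280e+5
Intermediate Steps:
h = 2 (h = 2 - 1*0 = 2 + 0 = 2)
k(v, T) = 0 (k(v, T) = ((5 - 5)*2)/8 = (0*2)/8 = (1/8)*0 = 0)
x(u) = u + 2*u*(-27 + u) (x(u) = ((u + u)*(u - 27) + u) + 0 = ((2*u)*(-27 + u) + u) + 0 = (2*u*(-27 + u) + u) + 0 = (u + 2*u*(-27 + u)) + 0 = u + 2*u*(-27 + u))
(152334 + M(-433, -396)) + x(-7) = (152334 + 209/(-433)) - 7*(-53 + 2*(-7)) = (152334 + 209*(-1/433)) - 7*(-53 - 14) = (152334 - 209/433) - 7*(-67) = 65960413/433 + 469 = 66163490/433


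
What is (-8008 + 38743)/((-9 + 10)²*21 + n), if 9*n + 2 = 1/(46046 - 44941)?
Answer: 305659575/206636 ≈ 1479.2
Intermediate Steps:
n = -2209/9945 (n = -2/9 + 1/(9*(46046 - 44941)) = -2/9 + (⅑)/1105 = -2/9 + (⅑)*(1/1105) = -2/9 + 1/9945 = -2209/9945 ≈ -0.22212)
(-8008 + 38743)/((-9 + 10)²*21 + n) = (-8008 + 38743)/((-9 + 10)²*21 - 2209/9945) = 30735/(1²*21 - 2209/9945) = 30735/(1*21 - 2209/9945) = 30735/(21 - 2209/9945) = 30735/(206636/9945) = 30735*(9945/206636) = 305659575/206636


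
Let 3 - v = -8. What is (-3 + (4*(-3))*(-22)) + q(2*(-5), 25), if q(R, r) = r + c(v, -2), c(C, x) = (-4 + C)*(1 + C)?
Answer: 370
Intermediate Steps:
v = 11 (v = 3 - 1*(-8) = 3 + 8 = 11)
c(C, x) = (1 + C)*(-4 + C)
q(R, r) = 84 + r (q(R, r) = r + (-4 + 11² - 3*11) = r + (-4 + 121 - 33) = r + 84 = 84 + r)
(-3 + (4*(-3))*(-22)) + q(2*(-5), 25) = (-3 + (4*(-3))*(-22)) + (84 + 25) = (-3 - 12*(-22)) + 109 = (-3 + 264) + 109 = 261 + 109 = 370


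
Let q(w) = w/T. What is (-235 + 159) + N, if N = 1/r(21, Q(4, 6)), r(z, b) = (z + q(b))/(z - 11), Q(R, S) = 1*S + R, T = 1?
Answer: -2346/31 ≈ -75.677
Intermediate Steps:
Q(R, S) = R + S (Q(R, S) = S + R = R + S)
q(w) = w (q(w) = w/1 = w*1 = w)
r(z, b) = (b + z)/(-11 + z) (r(z, b) = (z + b)/(z - 11) = (b + z)/(-11 + z))
N = 10/31 (N = 1/(((4 + 6) + 21)/(-11 + 21)) = 1/((10 + 21)/10) = 1/((1/10)*31) = 1/(31/10) = 10/31 ≈ 0.32258)
(-235 + 159) + N = (-235 + 159) + 10/31 = -76 + 10/31 = -2346/31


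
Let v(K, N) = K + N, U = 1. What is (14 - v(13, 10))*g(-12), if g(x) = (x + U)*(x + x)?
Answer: -2376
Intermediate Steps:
g(x) = 2*x*(1 + x) (g(x) = (x + 1)*(x + x) = (1 + x)*(2*x) = 2*x*(1 + x))
(14 - v(13, 10))*g(-12) = (14 - (13 + 10))*(2*(-12)*(1 - 12)) = (14 - 1*23)*(2*(-12)*(-11)) = (14 - 23)*264 = -9*264 = -2376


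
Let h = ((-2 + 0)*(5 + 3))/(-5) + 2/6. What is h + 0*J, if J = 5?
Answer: 53/15 ≈ 3.5333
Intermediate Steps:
h = 53/15 (h = -2*8*(-⅕) + 2*(⅙) = -16*(-⅕) + ⅓ = 16/5 + ⅓ = 53/15 ≈ 3.5333)
h + 0*J = 53/15 + 0*5 = 53/15 + 0 = 53/15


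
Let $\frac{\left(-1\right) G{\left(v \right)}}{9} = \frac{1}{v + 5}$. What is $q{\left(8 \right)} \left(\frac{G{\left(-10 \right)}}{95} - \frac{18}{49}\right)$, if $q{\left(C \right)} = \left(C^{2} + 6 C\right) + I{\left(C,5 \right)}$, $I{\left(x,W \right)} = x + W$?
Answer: $- \frac{40545}{931} \approx -43.55$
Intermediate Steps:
$I{\left(x,W \right)} = W + x$
$G{\left(v \right)} = - \frac{9}{5 + v}$ ($G{\left(v \right)} = - \frac{9}{v + 5} = - \frac{9}{5 + v}$)
$q{\left(C \right)} = 5 + C^{2} + 7 C$ ($q{\left(C \right)} = \left(C^{2} + 6 C\right) + \left(5 + C\right) = 5 + C^{2} + 7 C$)
$q{\left(8 \right)} \left(\frac{G{\left(-10 \right)}}{95} - \frac{18}{49}\right) = \left(5 + 8^{2} + 7 \cdot 8\right) \left(\frac{\left(-9\right) \frac{1}{5 - 10}}{95} - \frac{18}{49}\right) = \left(5 + 64 + 56\right) \left(- \frac{9}{-5} \cdot \frac{1}{95} - \frac{18}{49}\right) = 125 \left(\left(-9\right) \left(- \frac{1}{5}\right) \frac{1}{95} - \frac{18}{49}\right) = 125 \left(\frac{9}{5} \cdot \frac{1}{95} - \frac{18}{49}\right) = 125 \left(\frac{9}{475} - \frac{18}{49}\right) = 125 \left(- \frac{8109}{23275}\right) = - \frac{40545}{931}$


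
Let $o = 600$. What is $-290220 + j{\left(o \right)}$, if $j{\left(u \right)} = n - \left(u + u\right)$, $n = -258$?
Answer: $-291678$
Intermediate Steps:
$j{\left(u \right)} = -258 - 2 u$ ($j{\left(u \right)} = -258 - \left(u + u\right) = -258 - 2 u$)
$-290220 + j{\left(o \right)} = -290220 - 1458 = -291678$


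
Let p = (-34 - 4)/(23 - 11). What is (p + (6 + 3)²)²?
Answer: 218089/36 ≈ 6058.0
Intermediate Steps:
p = -19/6 (p = -38/12 = -38*1/12 = -19/6 ≈ -3.1667)
(p + (6 + 3)²)² = (-19/6 + (6 + 3)²)² = (-19/6 + 9²)² = (-19/6 + 81)² = (467/6)² = 218089/36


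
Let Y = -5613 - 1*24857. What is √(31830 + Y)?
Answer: 4*√85 ≈ 36.878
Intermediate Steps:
Y = -30470 (Y = -5613 - 24857 = -30470)
√(31830 + Y) = √(31830 - 30470) = √1360 = 4*√85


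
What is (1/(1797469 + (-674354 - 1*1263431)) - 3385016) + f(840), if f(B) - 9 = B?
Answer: -474852776773/140316 ≈ -3.3842e+6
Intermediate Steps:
f(B) = 9 + B
(1/(1797469 + (-674354 - 1*1263431)) - 3385016) + f(840) = (1/(1797469 + (-674354 - 1*1263431)) - 3385016) + (9 + 840) = (1/(1797469 + (-674354 - 1263431)) - 3385016) + 849 = (1/(1797469 - 1937785) - 3385016) + 849 = (1/(-140316) - 3385016) + 849 = (-1/140316 - 3385016) + 849 = -474971905057/140316 + 849 = -474852776773/140316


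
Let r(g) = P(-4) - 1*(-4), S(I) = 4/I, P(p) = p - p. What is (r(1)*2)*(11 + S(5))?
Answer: 472/5 ≈ 94.400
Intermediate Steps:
P(p) = 0
r(g) = 4 (r(g) = 0 - 1*(-4) = 0 + 4 = 4)
(r(1)*2)*(11 + S(5)) = (4*2)*(11 + 4/5) = 8*(11 + 4*(⅕)) = 8*(11 + ⅘) = 8*(59/5) = 472/5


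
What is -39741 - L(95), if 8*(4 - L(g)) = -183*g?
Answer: -335345/8 ≈ -41918.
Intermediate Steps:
L(g) = 4 + 183*g/8 (L(g) = 4 - (-183)*g/8 = 4 + 183*g/8)
-39741 - L(95) = -39741 - (4 + (183/8)*95) = -39741 - (4 + 17385/8) = -39741 - 1*17417/8 = -39741 - 17417/8 = -335345/8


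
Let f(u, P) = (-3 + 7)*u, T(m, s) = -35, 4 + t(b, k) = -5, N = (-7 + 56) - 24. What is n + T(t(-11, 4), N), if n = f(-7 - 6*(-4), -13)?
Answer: 33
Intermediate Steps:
N = 25 (N = 49 - 24 = 25)
t(b, k) = -9 (t(b, k) = -4 - 5 = -9)
f(u, P) = 4*u
n = 68 (n = 4*(-7 - 6*(-4)) = 4*(-7 + 24) = 4*17 = 68)
n + T(t(-11, 4), N) = 68 - 35 = 33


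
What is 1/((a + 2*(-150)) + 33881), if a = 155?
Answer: 1/33736 ≈ 2.9642e-5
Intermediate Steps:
1/((a + 2*(-150)) + 33881) = 1/((155 + 2*(-150)) + 33881) = 1/((155 - 300) + 33881) = 1/(-145 + 33881) = 1/33736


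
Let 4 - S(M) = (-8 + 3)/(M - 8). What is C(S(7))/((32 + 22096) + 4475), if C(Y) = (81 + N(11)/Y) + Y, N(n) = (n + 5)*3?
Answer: 32/26603 ≈ 0.0012029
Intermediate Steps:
S(M) = 4 + 5/(-8 + M) (S(M) = 4 - (-8 + 3)/(M - 8) = 4 - (-5)/(-8 + M) = 4 + 5/(-8 + M))
N(n) = 15 + 3*n (N(n) = (5 + n)*3 = 15 + 3*n)
C(Y) = 81 + Y + 48/Y (C(Y) = (81 + (15 + 3*11)/Y) + Y = (81 + (15 + 33)/Y) + Y = (81 + 48/Y) + Y = 81 + Y + 48/Y)
C(S(7))/((32 + 22096) + 4475) = (81 + (-27 + 4*7)/(-8 + 7) + 48/(((-27 + 4*7)/(-8 + 7))))/((32 + 22096) + 4475) = (81 + (-27 + 28)/(-1) + 48/(((-27 + 28)/(-1))))/(22128 + 4475) = (81 - 1*1 + 48/((-1*1)))/26603 = (81 - 1 + 48/(-1))*(1/26603) = (81 - 1 + 48*(-1))*(1/26603) = (81 - 1 - 48)*(1/26603) = 32*(1/26603) = 32/26603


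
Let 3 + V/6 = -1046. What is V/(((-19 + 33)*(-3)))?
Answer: 1049/7 ≈ 149.86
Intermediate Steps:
V = -6294 (V = -18 + 6*(-1046) = -18 - 6276 = -6294)
V/(((-19 + 33)*(-3))) = -6294*(-1/(3*(-19 + 33))) = -6294/(14*(-3)) = -6294/(-42) = -6294*(-1/42) = 1049/7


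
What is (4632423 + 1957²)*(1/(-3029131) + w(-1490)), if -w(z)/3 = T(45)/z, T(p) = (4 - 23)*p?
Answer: -939278645740448/64477217 ≈ -1.4568e+7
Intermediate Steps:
T(p) = -19*p
w(z) = 2565/z (w(z) = -3*(-19*45)/z = -(-2565)/z = 2565/z)
(4632423 + 1957²)*(1/(-3029131) + w(-1490)) = (4632423 + 1957²)*(1/(-3029131) + 2565/(-1490)) = (4632423 + 3829849)*(-1/3029131 + 2565*(-1/1490)) = 8462272*(-1/3029131 - 513/298) = 8462272*(-1553944501/902681038) = -939278645740448/64477217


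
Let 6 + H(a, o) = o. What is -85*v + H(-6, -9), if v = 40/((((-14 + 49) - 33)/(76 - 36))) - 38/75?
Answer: -1019579/15 ≈ -67972.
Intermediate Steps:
H(a, o) = -6 + o
v = 59962/75 (v = 40/(((35 - 33)/40)) - 38*1/75 = 40/((2*(1/40))) - 38/75 = 40/(1/20) - 38/75 = 40*20 - 38/75 = 800 - 38/75 = 59962/75 ≈ 799.49)
-85*v + H(-6, -9) = -85*59962/75 + (-6 - 9) = -1019354/15 - 15 = -1019579/15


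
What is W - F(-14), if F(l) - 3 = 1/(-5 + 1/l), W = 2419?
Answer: 171550/71 ≈ 2416.2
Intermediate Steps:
F(l) = 3 + 1/(-5 + 1/l)
W - F(-14) = 2419 - (-3 + 14*(-14))/(-1 + 5*(-14)) = 2419 - (-3 - 196)/(-1 - 70) = 2419 - (-199)/(-71) = 2419 - (-1)*(-199)/71 = 2419 - 1*199/71 = 2419 - 199/71 = 171550/71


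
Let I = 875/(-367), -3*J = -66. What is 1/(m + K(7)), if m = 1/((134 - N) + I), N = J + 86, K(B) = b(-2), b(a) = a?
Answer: -8667/16967 ≈ -0.51081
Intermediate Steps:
J = 22 (J = -⅓*(-66) = 22)
I = -875/367 (I = 875*(-1/367) = -875/367 ≈ -2.3842)
K(B) = -2
N = 108 (N = 22 + 86 = 108)
m = 367/8667 (m = 1/((134 - 1*108) - 875/367) = 1/((134 - 108) - 875/367) = 1/(26 - 875/367) = 1/(8667/367) = 367/8667 ≈ 0.042345)
1/(m + K(7)) = 1/(367/8667 - 2) = 1/(-16967/8667) = -8667/16967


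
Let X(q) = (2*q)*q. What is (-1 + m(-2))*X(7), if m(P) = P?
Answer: -294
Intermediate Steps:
X(q) = 2*q**2
(-1 + m(-2))*X(7) = (-1 - 2)*(2*7**2) = -6*49 = -3*98 = -294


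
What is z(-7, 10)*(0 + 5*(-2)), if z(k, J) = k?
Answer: 70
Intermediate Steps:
z(-7, 10)*(0 + 5*(-2)) = -7*(0 + 5*(-2)) = -7*(0 - 10) = -7*(-10) = 70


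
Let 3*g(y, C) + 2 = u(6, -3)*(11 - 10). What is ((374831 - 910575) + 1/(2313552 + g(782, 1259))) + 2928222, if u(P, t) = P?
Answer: 16605376355483/6940660 ≈ 2.3925e+6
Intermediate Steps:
g(y, C) = 4/3 (g(y, C) = -⅔ + (6*(11 - 10))/3 = -⅔ + (6*1)/3 = -⅔ + (⅓)*6 = -⅔ + 2 = 4/3)
((374831 - 910575) + 1/(2313552 + g(782, 1259))) + 2928222 = ((374831 - 910575) + 1/(2313552 + 4/3)) + 2928222 = (-535744 + 1/(6940660/3)) + 2928222 = (-535744 + 3/6940660) + 2928222 = -3718416951037/6940660 + 2928222 = 16605376355483/6940660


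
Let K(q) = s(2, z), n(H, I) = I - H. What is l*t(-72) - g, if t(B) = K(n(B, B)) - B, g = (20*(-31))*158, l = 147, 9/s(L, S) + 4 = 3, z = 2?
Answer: 107221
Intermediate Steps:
s(L, S) = -9 (s(L, S) = 9/(-4 + 3) = 9/(-1) = 9*(-1) = -9)
K(q) = -9
g = -97960 (g = -620*158 = -97960)
t(B) = -9 - B
l*t(-72) - g = 147*(-9 - 1*(-72)) - 1*(-97960) = 147*(-9 + 72) + 97960 = 147*63 + 97960 = 9261 + 97960 = 107221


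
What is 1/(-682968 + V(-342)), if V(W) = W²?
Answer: -1/566004 ≈ -1.7668e-6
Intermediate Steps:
1/(-682968 + V(-342)) = 1/(-682968 + (-342)²) = 1/(-682968 + 116964) = 1/(-566004) = -1/566004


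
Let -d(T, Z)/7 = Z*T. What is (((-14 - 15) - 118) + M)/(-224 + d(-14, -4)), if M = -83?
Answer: 115/308 ≈ 0.37338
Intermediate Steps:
d(T, Z) = -7*T*Z (d(T, Z) = -7*Z*T = -7*T*Z)
(((-14 - 15) - 118) + M)/(-224 + d(-14, -4)) = (((-14 - 15) - 118) - 83)/(-224 - 7*(-14)*(-4)) = ((-29 - 118) - 83)/(-224 - 392) = (-147 - 83)/(-616) = -230*(-1/616) = 115/308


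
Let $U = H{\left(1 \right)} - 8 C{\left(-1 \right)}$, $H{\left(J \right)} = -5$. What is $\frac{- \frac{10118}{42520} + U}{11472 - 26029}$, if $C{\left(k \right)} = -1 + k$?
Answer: $- \frac{228801}{309481820} \approx -0.0007393$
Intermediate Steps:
$U = 11$ ($U = -5 - 8 \left(-1 - 1\right) = -5 - -16 = -5 + 16 = 11$)
$\frac{- \frac{10118}{42520} + U}{11472 - 26029} = \frac{- \frac{10118}{42520} + 11}{11472 - 26029} = \frac{\left(-10118\right) \frac{1}{42520} + 11}{-14557} = \left(- \frac{5059}{21260} + 11\right) \left(- \frac{1}{14557}\right) = \frac{228801}{21260} \left(- \frac{1}{14557}\right) = - \frac{228801}{309481820}$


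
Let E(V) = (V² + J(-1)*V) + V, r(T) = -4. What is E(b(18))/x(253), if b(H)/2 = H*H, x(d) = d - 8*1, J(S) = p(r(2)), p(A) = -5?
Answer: 59616/35 ≈ 1703.3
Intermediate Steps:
J(S) = -5
x(d) = -8 + d (x(d) = d - 8 = -8 + d)
b(H) = 2*H² (b(H) = 2*(H*H) = 2*H²)
E(V) = V² - 4*V (E(V) = (V² - 5*V) + V = V² - 4*V)
E(b(18))/x(253) = ((2*18²)*(-4 + 2*18²))/(-8 + 253) = ((2*324)*(-4 + 2*324))/245 = (648*(-4 + 648))*(1/245) = (648*644)*(1/245) = 417312*(1/245) = 59616/35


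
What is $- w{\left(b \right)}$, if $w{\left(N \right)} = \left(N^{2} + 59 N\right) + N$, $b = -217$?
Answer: $-34069$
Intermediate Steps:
$w{\left(N \right)} = N^{2} + 60 N$
$- w{\left(b \right)} = - \left(-217\right) \left(60 - 217\right) = - \left(-217\right) \left(-157\right) = \left(-1\right) 34069 = -34069$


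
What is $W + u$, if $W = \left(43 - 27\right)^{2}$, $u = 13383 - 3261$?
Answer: $10378$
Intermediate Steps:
$u = 10122$
$W = 256$ ($W = 16^{2} = 256$)
$W + u = 256 + 10122 = 10378$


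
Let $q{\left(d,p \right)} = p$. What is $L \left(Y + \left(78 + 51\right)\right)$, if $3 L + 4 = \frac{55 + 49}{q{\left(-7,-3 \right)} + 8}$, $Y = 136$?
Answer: $1484$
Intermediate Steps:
$L = \frac{28}{5}$ ($L = - \frac{4}{3} + \frac{\left(55 + 49\right) \frac{1}{-3 + 8}}{3} = - \frac{4}{3} + \frac{104 \cdot \frac{1}{5}}{3} = - \frac{4}{3} + \frac{1}{3} \cdot \frac{104}{5} = - \frac{4}{3} + \frac{104}{15} = \frac{28}{5} \approx 5.6$)
$L \left(Y + \left(78 + 51\right)\right) = \frac{28 \left(136 + \left(78 + 51\right)\right)}{5} = \frac{28 \left(136 + 129\right)}{5} = \frac{28}{5} \cdot 265 = 1484$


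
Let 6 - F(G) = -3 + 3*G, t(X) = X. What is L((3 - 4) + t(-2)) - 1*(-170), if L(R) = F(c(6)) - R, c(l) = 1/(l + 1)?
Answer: 1271/7 ≈ 181.57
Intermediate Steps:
c(l) = 1/(1 + l)
F(G) = 9 - 3*G (F(G) = 6 - (-3 + 3*G) = 6 + (3 - 3*G) = 9 - 3*G)
L(R) = 60/7 - R (L(R) = (9 - 3/(1 + 6)) - R = (9 - 3/7) - R = 60/7 - R)
L((3 - 4) + t(-2)) - 1*(-170) = (60/7 - ((3 - 4) - 2)) - 1*(-170) = (60/7 - (-1 - 2)) + 170 = (60/7 - 1*(-3)) + 170 = (60/7 + 3) + 170 = 81/7 + 170 = 1271/7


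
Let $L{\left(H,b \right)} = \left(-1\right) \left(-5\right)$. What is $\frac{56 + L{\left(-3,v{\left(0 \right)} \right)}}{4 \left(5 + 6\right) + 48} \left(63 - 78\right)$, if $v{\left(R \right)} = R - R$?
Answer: $- \frac{915}{92} \approx -9.9456$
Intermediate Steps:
$v{\left(R \right)} = 0$
$L{\left(H,b \right)} = 5$
$\frac{56 + L{\left(-3,v{\left(0 \right)} \right)}}{4 \left(5 + 6\right) + 48} \left(63 - 78\right) = \frac{56 + 5}{4 \left(5 + 6\right) + 48} \left(63 - 78\right) = \frac{61}{4 \cdot 11 + 48} \left(-15\right) = \frac{61}{44 + 48} \left(-15\right) = \frac{61}{92} \left(-15\right) = - \frac{915}{92}$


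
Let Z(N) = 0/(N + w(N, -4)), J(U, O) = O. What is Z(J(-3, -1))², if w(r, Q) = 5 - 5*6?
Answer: 0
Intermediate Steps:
w(r, Q) = -25 (w(r, Q) = 5 - 30 = -25)
Z(N) = 0 (Z(N) = 0/(N - 25) = 0/(-25 + N) = 0)
Z(J(-3, -1))² = 0² = 0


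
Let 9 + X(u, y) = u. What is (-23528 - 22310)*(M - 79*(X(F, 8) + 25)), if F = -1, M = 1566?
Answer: -17464278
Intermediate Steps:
X(u, y) = -9 + u
(-23528 - 22310)*(M - 79*(X(F, 8) + 25)) = (-23528 - 22310)*(1566 - 79*((-9 - 1) + 25)) = -45838*(1566 - 79*(-10 + 25)) = -45838*(1566 - 79*15) = -45838*(1566 - 1185) = -45838*381 = -17464278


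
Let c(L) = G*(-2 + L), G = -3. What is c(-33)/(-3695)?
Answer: -21/739 ≈ -0.028417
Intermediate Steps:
c(L) = 6 - 3*L (c(L) = -3*(-2 + L) = 6 - 3*L)
c(-33)/(-3695) = (6 - 3*(-33))/(-3695) = (6 + 99)*(-1/3695) = 105*(-1/3695) = -21/739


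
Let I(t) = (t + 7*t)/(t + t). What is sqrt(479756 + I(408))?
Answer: 4*sqrt(29985) ≈ 692.65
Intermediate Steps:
I(t) = 4 (I(t) = (8*t)/((2*t)) = (8*t)*(1/(2*t)) = 4)
sqrt(479756 + I(408)) = sqrt(479756 + 4) = sqrt(479760) = 4*sqrt(29985)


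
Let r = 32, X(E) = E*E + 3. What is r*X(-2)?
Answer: 224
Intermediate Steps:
X(E) = 3 + E² (X(E) = E² + 3 = 3 + E²)
r*X(-2) = 32*(3 + (-2)²) = 32*(3 + 4) = 32*7 = 224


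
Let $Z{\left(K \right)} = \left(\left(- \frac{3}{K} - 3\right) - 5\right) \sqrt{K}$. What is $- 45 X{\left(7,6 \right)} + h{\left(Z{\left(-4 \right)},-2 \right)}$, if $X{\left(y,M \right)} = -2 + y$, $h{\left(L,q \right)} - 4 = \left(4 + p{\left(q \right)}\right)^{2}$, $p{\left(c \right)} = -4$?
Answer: $-221$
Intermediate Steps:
$Z{\left(K \right)} = \sqrt{K} \left(-8 - \frac{3}{K}\right)$ ($Z{\left(K \right)} = \left(\left(-3 - \frac{3}{K}\right) - 5\right) \sqrt{K} = \left(-8 - \frac{3}{K}\right) \sqrt{K} = \sqrt{K} \left(-8 - \frac{3}{K}\right)$)
$h{\left(L,q \right)} = 4$ ($h{\left(L,q \right)} = 4 + \left(4 - 4\right)^{2} = 4 + 0^{2} = 4 + 0 = 4$)
$- 45 X{\left(7,6 \right)} + h{\left(Z{\left(-4 \right)},-2 \right)} = - 45 \left(-2 + 7\right) + 4 = \left(-45\right) 5 + 4 = -225 + 4 = -221$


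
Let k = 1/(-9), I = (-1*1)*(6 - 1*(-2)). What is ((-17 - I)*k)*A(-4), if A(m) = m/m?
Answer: 1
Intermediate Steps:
A(m) = 1
I = -8 (I = -(6 + 2) = -1*8 = -8)
k = -1/9 ≈ -0.11111
((-17 - I)*k)*A(-4) = ((-17 - 1*(-8))*(-1/9))*1 = ((-17 + 8)*(-1/9))*1 = -9*(-1/9)*1 = 1*1 = 1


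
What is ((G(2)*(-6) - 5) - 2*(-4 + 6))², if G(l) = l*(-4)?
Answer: 1521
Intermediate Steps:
G(l) = -4*l
((G(2)*(-6) - 5) - 2*(-4 + 6))² = ((-4*2*(-6) - 5) - 2*(-4 + 6))² = ((-8*(-6) - 5) - 2*2)² = ((48 - 5) - 4)² = (43 - 4)² = 39² = 1521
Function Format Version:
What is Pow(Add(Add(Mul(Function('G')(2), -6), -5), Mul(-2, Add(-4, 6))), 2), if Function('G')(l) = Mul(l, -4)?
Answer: 1521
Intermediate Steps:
Function('G')(l) = Mul(-4, l)
Pow(Add(Add(Mul(Function('G')(2), -6), -5), Mul(-2, Add(-4, 6))), 2) = Pow(Add(Add(Mul(Mul(-4, 2), -6), -5), Mul(-2, Add(-4, 6))), 2) = Pow(Add(Add(Mul(-8, -6), -5), Mul(-2, 2)), 2) = Pow(Add(Add(48, -5), -4), 2) = Pow(Add(43, -4), 2) = Pow(39, 2) = 1521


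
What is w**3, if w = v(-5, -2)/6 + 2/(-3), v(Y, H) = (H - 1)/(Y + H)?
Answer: -15625/74088 ≈ -0.21090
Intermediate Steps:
v(Y, H) = (-1 + H)/(H + Y)
w = -25/42 (w = ((-1 - 2)/(-2 - 5))/6 + 2/(-3) = (-3/(-7))*(1/6) + 2*(-1/3) = -1/7*(-3)*(1/6) - 2/3 = (3/7)*(1/6) - 2/3 = 1/14 - 2/3 = -25/42 ≈ -0.59524)
w**3 = (-25/42)**3 = -15625/74088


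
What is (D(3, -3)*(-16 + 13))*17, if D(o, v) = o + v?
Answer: 0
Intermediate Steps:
(D(3, -3)*(-16 + 13))*17 = ((3 - 3)*(-16 + 13))*17 = (0*(-3))*17 = 0*17 = 0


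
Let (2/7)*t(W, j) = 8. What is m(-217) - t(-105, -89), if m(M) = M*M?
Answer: 47061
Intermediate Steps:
m(M) = M**2
t(W, j) = 28 (t(W, j) = (7/2)*8 = 28)
m(-217) - t(-105, -89) = (-217)**2 - 1*28 = 47089 - 28 = 47061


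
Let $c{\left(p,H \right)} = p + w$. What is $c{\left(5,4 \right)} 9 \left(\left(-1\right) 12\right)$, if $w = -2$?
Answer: $-324$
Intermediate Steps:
$c{\left(p,H \right)} = -2 + p$ ($c{\left(p,H \right)} = p - 2 = -2 + p$)
$c{\left(5,4 \right)} 9 \left(\left(-1\right) 12\right) = \left(-2 + 5\right) 9 \left(\left(-1\right) 12\right) = 3 \cdot 9 \left(-12\right) = 27 \left(-12\right) = -324$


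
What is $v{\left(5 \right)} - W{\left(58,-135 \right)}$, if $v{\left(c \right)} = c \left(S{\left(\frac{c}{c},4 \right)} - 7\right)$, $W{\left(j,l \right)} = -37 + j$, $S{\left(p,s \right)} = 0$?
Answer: $-56$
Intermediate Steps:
$v{\left(c \right)} = - 7 c$ ($v{\left(c \right)} = c \left(0 - 7\right) = c \left(-7\right) = - 7 c$)
$v{\left(5 \right)} - W{\left(58,-135 \right)} = \left(-7\right) 5 - \left(-37 + 58\right) = -35 - 21 = -56$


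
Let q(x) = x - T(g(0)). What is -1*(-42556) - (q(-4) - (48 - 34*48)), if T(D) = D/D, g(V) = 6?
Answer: 40977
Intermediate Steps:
T(D) = 1
q(x) = -1 + x (q(x) = x - 1*1 = x - 1 = -1 + x)
-1*(-42556) - (q(-4) - (48 - 34*48)) = -1*(-42556) - ((-1 - 4) - (48 - 34*48)) = 42556 - (-5 - (48 - 1632)) = 42556 - (-5 - 1*(-1584)) = 42556 - (-5 + 1584) = 42556 - 1*1579 = 42556 - 1579 = 40977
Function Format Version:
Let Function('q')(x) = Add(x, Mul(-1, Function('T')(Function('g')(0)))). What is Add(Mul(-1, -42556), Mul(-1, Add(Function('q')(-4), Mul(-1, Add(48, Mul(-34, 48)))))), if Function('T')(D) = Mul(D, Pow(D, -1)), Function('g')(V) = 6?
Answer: 40977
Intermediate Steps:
Function('T')(D) = 1
Function('q')(x) = Add(-1, x) (Function('q')(x) = Add(x, Mul(-1, 1)) = Add(x, -1) = Add(-1, x))
Add(Mul(-1, -42556), Mul(-1, Add(Function('q')(-4), Mul(-1, Add(48, Mul(-34, 48)))))) = Add(Mul(-1, -42556), Mul(-1, Add(Add(-1, -4), Mul(-1, Add(48, Mul(-34, 48)))))) = Add(42556, Mul(-1, Add(-5, Mul(-1, Add(48, -1632))))) = Add(42556, Mul(-1, Add(-5, Mul(-1, -1584)))) = Add(42556, Mul(-1, Add(-5, 1584))) = Add(42556, Mul(-1, 1579)) = Add(42556, -1579) = 40977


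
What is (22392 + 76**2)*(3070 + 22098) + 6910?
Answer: 708939134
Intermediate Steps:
(22392 + 76**2)*(3070 + 22098) + 6910 = (22392 + 5776)*25168 + 6910 = 28168*25168 + 6910 = 708932224 + 6910 = 708939134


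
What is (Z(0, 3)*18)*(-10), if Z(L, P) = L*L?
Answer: 0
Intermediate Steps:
Z(L, P) = L²
(Z(0, 3)*18)*(-10) = (0²*18)*(-10) = (0*18)*(-10) = 0*(-10) = 0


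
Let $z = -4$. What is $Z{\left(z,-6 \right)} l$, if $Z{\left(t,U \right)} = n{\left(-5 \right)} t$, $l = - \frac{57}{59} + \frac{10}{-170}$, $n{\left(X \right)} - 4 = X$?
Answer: $- \frac{4112}{1003} \approx -4.0997$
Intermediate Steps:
$n{\left(X \right)} = 4 + X$
$l = - \frac{1028}{1003}$ ($l = \left(-57\right) \frac{1}{59} + 10 \left(- \frac{1}{170}\right) = - \frac{57}{59} - \frac{1}{17} = - \frac{1028}{1003} \approx -1.0249$)
$Z{\left(t,U \right)} = - t$ ($Z{\left(t,U \right)} = \left(4 - 5\right) t = - t$)
$Z{\left(z,-6 \right)} l = \left(-1\right) \left(-4\right) \left(- \frac{1028}{1003}\right) = 4 \left(- \frac{1028}{1003}\right) = - \frac{4112}{1003}$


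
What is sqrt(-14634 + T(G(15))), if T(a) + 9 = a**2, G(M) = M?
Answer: 9*I*sqrt(178) ≈ 120.07*I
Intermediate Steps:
T(a) = -9 + a**2
sqrt(-14634 + T(G(15))) = sqrt(-14634 + (-9 + 15**2)) = sqrt(-14634 + (-9 + 225)) = sqrt(-14634 + 216) = sqrt(-14418) = 9*I*sqrt(178)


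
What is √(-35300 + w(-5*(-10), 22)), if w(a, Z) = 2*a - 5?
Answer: I*√35205 ≈ 187.63*I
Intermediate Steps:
w(a, Z) = -5 + 2*a
√(-35300 + w(-5*(-10), 22)) = √(-35300 + (-5 + 2*(-5*(-10)))) = √(-35300 + (-5 + 2*50)) = √(-35300 + (-5 + 100)) = √(-35300 + 95) = √(-35205) = I*√35205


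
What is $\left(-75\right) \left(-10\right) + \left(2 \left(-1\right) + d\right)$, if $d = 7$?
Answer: $755$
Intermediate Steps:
$\left(-75\right) \left(-10\right) + \left(2 \left(-1\right) + d\right) = \left(-75\right) \left(-10\right) + \left(2 \left(-1\right) + 7\right) = 750 + \left(-2 + 7\right) = 750 + 5 = 755$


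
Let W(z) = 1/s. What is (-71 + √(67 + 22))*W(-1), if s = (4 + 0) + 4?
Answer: -71/8 + √89/8 ≈ -7.6958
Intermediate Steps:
s = 8 (s = 4 + 4 = 8)
W(z) = ⅛ (W(z) = 1/8 = ⅛)
(-71 + √(67 + 22))*W(-1) = (-71 + √(67 + 22))*(⅛) = (-71 + √89)*(⅛) = -71/8 + √89/8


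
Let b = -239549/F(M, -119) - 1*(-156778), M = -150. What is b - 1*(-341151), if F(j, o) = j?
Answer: 74928899/150 ≈ 4.9953e+5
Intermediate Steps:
b = 23756249/150 (b = -239549/(-150) - 1*(-156778) = -239549*(-1/150) + 156778 = 239549/150 + 156778 = 23756249/150 ≈ 1.5838e+5)
b - 1*(-341151) = 23756249/150 - 1*(-341151) = 23756249/150 + 341151 = 74928899/150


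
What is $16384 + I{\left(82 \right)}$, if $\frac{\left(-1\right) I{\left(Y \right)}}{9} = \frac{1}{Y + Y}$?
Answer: $\frac{2686967}{164} \approx 16384.0$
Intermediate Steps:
$I{\left(Y \right)} = - \frac{9}{2 Y}$ ($I{\left(Y \right)} = - \frac{9}{Y + Y} = - \frac{9}{2 Y}$)
$16384 + I{\left(82 \right)} = 16384 - \frac{9}{2 \cdot 82} = 16384 - \frac{9}{164} = \frac{2686967}{164}$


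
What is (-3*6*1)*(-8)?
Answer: 144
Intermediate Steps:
(-3*6*1)*(-8) = -18*1*(-8) = -18*(-8) = 144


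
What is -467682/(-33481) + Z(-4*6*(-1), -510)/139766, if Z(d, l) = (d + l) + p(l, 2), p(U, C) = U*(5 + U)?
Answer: 36986401098/2339752723 ≈ 15.808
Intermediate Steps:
Z(d, l) = d + l + l*(5 + l) (Z(d, l) = (d + l) + l*(5 + l) = d + l + l*(5 + l))
-467682/(-33481) + Z(-4*6*(-1), -510)/139766 = -467682/(-33481) + (-4*6*(-1) - 510 - 510*(5 - 510))/139766 = -467682*(-1/33481) + (-24*(-1) - 510 - 510*(-505))*(1/139766) = 467682/33481 + (24 - 510 + 257550)*(1/139766) = 467682/33481 + 257064*(1/139766) = 467682/33481 + 128532/69883 = 36986401098/2339752723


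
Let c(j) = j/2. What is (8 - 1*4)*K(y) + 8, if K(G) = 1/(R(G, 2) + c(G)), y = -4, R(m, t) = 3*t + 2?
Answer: 26/3 ≈ 8.6667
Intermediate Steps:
R(m, t) = 2 + 3*t
c(j) = j/2 (c(j) = j*(½) = j/2)
K(G) = 1/(8 + G/2) (K(G) = 1/((2 + 3*2) + G/2) = 1/((2 + 6) + G/2) = 1/(8 + G/2))
(8 - 1*4)*K(y) + 8 = (8 - 1*4)*(2/(16 - 4)) + 8 = (8 - 4)*(2/12) + 8 = 4*(2*(1/12)) + 8 = 4*(⅙) + 8 = ⅔ + 8 = 26/3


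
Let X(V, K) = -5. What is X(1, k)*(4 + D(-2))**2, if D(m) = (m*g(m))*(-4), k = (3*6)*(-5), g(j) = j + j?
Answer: -3920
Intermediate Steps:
g(j) = 2*j
k = -90 (k = 18*(-5) = -90)
D(m) = -8*m**2 (D(m) = (m*(2*m))*(-4) = (2*m**2)*(-4) = -8*m**2)
X(1, k)*(4 + D(-2))**2 = -5*(4 - 8*(-2)**2)**2 = -5*(4 - 8*4)**2 = -5*(4 - 32)**2 = -5*(-28)**2 = -5*784 = -3920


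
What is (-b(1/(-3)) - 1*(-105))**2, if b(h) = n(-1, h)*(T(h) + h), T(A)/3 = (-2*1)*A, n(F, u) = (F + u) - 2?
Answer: 990025/81 ≈ 12223.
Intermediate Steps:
n(F, u) = -2 + F + u
T(A) = -6*A (T(A) = 3*((-2*1)*A) = 3*(-2*A) = -6*A)
b(h) = -5*h*(-3 + h) (b(h) = (-2 - 1 + h)*(-6*h + h) = (-3 + h)*(-5*h) = -5*h*(-3 + h))
(-b(1/(-3)) - 1*(-105))**2 = (-5*(3 - 1/(-3))/(-3) - 1*(-105))**2 = (-5*(-1)*(3 - 1*(-1/3))/3 + 105)**2 = (-5*(-1)*(3 + 1/3)/3 + 105)**2 = (-5*(-1)*10/(3*3) + 105)**2 = (-1*(-50/9) + 105)**2 = (50/9 + 105)**2 = (995/9)**2 = 990025/81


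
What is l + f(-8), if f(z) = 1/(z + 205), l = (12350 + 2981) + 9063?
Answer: 4805619/197 ≈ 24394.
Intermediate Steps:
l = 24394 (l = 15331 + 9063 = 24394)
f(z) = 1/(205 + z)
l + f(-8) = 24394 + 1/(205 - 8) = 24394 + 1/197 = 4805619/197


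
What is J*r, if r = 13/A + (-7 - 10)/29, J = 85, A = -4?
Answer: -37825/116 ≈ -326.08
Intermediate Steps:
r = -445/116 (r = 13/(-4) + (-7 - 10)/29 = 13*(-¼) - 17*1/29 = -13/4 - 17/29 = -445/116 ≈ -3.8362)
J*r = 85*(-445/116) = -37825/116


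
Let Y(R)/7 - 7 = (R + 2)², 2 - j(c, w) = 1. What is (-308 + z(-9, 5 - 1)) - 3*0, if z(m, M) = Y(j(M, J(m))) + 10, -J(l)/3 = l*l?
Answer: -186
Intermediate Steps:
J(l) = -3*l² (J(l) = -3*l*l = -3*l²)
j(c, w) = 1 (j(c, w) = 2 - 1*1 = 2 - 1 = 1)
Y(R) = 49 + 7*(2 + R)² (Y(R) = 49 + 7*(R + 2)² = 49 + 7*(2 + R)²)
z(m, M) = 122 (z(m, M) = (49 + 7*(2 + 1)²) + 10 = (49 + 7*3²) + 10 = (49 + 7*9) + 10 = (49 + 63) + 10 = 112 + 10 = 122)
(-308 + z(-9, 5 - 1)) - 3*0 = (-308 + 122) - 3*0 = -186 + 0 = -186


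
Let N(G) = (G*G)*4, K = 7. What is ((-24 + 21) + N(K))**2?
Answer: 37249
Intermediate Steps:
N(G) = 4*G**2 (N(G) = G**2*4 = 4*G**2)
((-24 + 21) + N(K))**2 = ((-24 + 21) + 4*7**2)**2 = (-3 + 4*49)**2 = (-3 + 196)**2 = 193**2 = 37249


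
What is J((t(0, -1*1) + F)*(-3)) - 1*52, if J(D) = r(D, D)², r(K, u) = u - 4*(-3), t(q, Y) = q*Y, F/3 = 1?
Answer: -43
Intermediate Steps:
F = 3 (F = 3*1 = 3)
t(q, Y) = Y*q
r(K, u) = 12 + u (r(K, u) = u + 12 = 12 + u)
J(D) = (12 + D)²
J((t(0, -1*1) + F)*(-3)) - 1*52 = (12 + (-1*1*0 + 3)*(-3))² - 1*52 = (12 + (-1*0 + 3)*(-3))² - 52 = (12 + (0 + 3)*(-3))² - 52 = (12 + 3*(-3))² - 52 = (12 - 9)² - 52 = 3² - 52 = 9 - 52 = -43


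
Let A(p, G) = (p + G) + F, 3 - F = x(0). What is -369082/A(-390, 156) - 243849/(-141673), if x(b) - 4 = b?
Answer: 52346258701/33293155 ≈ 1572.3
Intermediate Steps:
x(b) = 4 + b
F = -1 (F = 3 - (4 + 0) = 3 - 1*4 = 3 - 4 = -1)
A(p, G) = -1 + G + p (A(p, G) = (p + G) - 1 = (G + p) - 1 = -1 + G + p)
-369082/A(-390, 156) - 243849/(-141673) = -369082/(-1 + 156 - 390) - 243849/(-141673) = -369082/(-235) - 243849*(-1/141673) = -369082*(-1/235) + 243849/141673 = 369082/235 + 243849/141673 = 52346258701/33293155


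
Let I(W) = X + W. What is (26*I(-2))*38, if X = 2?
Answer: 0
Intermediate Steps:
I(W) = 2 + W
(26*I(-2))*38 = (26*(2 - 2))*38 = (26*0)*38 = 0*38 = 0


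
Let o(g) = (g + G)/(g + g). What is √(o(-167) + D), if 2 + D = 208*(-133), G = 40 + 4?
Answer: I*√3086267214/334 ≈ 166.33*I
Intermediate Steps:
G = 44
D = -27666 (D = -2 + 208*(-133) = -2 - 27664 = -27666)
o(g) = (44 + g)/(2*g) (o(g) = (g + 44)/(g + g) = (44 + g)/((2*g)) = (44 + g)*(1/(2*g)) = (44 + g)/(2*g))
√(o(-167) + D) = √((½)*(44 - 167)/(-167) - 27666) = √((½)*(-1/167)*(-123) - 27666) = √(123/334 - 27666) = √(-9240321/334) = I*√3086267214/334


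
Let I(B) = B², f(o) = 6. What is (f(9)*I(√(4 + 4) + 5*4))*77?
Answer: 188496 + 36960*√2 ≈ 2.4077e+5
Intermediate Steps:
(f(9)*I(√(4 + 4) + 5*4))*77 = (6*(√(4 + 4) + 5*4)²)*77 = (6*(√8 + 20)²)*77 = (6*(2*√2 + 20)²)*77 = (6*(20 + 2*√2)²)*77 = 462*(20 + 2*√2)²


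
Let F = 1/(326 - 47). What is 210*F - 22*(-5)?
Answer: 10300/93 ≈ 110.75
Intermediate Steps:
F = 1/279 ≈ 0.0035842
210*F - 22*(-5) = 210*(1/279) - 22*(-5) = 70/93 + 110 = 10300/93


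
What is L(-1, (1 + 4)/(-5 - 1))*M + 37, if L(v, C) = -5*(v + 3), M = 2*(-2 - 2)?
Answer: 117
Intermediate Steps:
M = -8 (M = 2*(-4) = -8)
L(v, C) = -15 - 5*v (L(v, C) = -5*(3 + v) = -15 - 5*v)
L(-1, (1 + 4)/(-5 - 1))*M + 37 = (-15 - 5*(-1))*(-8) + 37 = (-15 + 5)*(-8) + 37 = -10*(-8) + 37 = 80 + 37 = 117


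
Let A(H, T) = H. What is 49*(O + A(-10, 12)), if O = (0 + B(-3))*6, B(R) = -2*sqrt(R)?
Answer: -490 - 588*I*sqrt(3) ≈ -490.0 - 1018.4*I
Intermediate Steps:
O = -12*I*sqrt(3) (O = (0 - 2*I*sqrt(3))*6 = -2*I*sqrt(3)*6 = -12*I*sqrt(3) ≈ -20.785*I)
49*(O + A(-10, 12)) = 49*(-12*I*sqrt(3) - 10) = 49*(-10 - 12*I*sqrt(3)) = -490 - 588*I*sqrt(3)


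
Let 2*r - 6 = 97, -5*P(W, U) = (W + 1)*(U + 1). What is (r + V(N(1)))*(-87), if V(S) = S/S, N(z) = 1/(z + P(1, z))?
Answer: -9135/2 ≈ -4567.5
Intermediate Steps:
P(W, U) = -(1 + U)*(1 + W)/5 (P(W, U) = -(W + 1)*(U + 1)/5 = -(1 + W)*(1 + U)/5 = -(1 + U)*(1 + W)/5)
N(z) = 1/(-⅖ + 3*z/5) (N(z) = 1/(z + (-⅕ - z/5 - ⅕*1 - ⅕*z*1)) = 1/(z + (-⅕ - z/5 - ⅕ - z/5)) = 1/(z + (-⅖ - 2*z/5)) = 1/(-⅖ + 3*z/5))
V(S) = 1
r = 103/2 (r = 3 + (½)*97 = 3 + 97/2 = 103/2 ≈ 51.500)
(r + V(N(1)))*(-87) = (103/2 + 1)*(-87) = (105/2)*(-87) = -9135/2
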